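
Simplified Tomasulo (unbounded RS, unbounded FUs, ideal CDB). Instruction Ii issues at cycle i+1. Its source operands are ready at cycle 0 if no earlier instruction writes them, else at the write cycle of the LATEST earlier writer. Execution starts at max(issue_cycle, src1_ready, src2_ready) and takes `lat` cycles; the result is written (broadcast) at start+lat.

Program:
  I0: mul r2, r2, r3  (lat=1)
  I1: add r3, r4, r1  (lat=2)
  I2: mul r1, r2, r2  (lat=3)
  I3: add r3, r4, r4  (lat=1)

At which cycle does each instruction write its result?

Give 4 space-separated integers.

I0 mul r2: issue@1 deps=(None,None) exec_start@1 write@2
I1 add r3: issue@2 deps=(None,None) exec_start@2 write@4
I2 mul r1: issue@3 deps=(0,0) exec_start@3 write@6
I3 add r3: issue@4 deps=(None,None) exec_start@4 write@5

Answer: 2 4 6 5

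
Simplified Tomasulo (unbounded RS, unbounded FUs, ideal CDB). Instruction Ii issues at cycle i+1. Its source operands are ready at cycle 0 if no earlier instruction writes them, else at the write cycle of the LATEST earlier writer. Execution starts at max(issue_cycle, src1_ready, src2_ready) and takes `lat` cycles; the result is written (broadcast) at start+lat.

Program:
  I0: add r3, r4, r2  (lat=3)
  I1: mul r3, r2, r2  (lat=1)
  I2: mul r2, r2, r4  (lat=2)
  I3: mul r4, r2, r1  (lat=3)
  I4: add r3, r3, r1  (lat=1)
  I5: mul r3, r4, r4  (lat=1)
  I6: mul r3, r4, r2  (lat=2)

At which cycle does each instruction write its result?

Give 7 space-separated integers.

Answer: 4 3 5 8 6 9 10

Derivation:
I0 add r3: issue@1 deps=(None,None) exec_start@1 write@4
I1 mul r3: issue@2 deps=(None,None) exec_start@2 write@3
I2 mul r2: issue@3 deps=(None,None) exec_start@3 write@5
I3 mul r4: issue@4 deps=(2,None) exec_start@5 write@8
I4 add r3: issue@5 deps=(1,None) exec_start@5 write@6
I5 mul r3: issue@6 deps=(3,3) exec_start@8 write@9
I6 mul r3: issue@7 deps=(3,2) exec_start@8 write@10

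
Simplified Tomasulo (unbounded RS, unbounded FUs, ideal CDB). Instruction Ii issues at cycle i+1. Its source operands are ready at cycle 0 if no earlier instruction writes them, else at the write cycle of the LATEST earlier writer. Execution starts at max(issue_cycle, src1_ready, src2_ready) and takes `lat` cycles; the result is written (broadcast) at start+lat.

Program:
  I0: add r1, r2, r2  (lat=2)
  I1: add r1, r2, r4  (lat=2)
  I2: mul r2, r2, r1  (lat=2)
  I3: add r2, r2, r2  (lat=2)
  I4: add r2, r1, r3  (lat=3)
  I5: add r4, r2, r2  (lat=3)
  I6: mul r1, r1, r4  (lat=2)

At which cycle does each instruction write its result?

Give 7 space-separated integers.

I0 add r1: issue@1 deps=(None,None) exec_start@1 write@3
I1 add r1: issue@2 deps=(None,None) exec_start@2 write@4
I2 mul r2: issue@3 deps=(None,1) exec_start@4 write@6
I3 add r2: issue@4 deps=(2,2) exec_start@6 write@8
I4 add r2: issue@5 deps=(1,None) exec_start@5 write@8
I5 add r4: issue@6 deps=(4,4) exec_start@8 write@11
I6 mul r1: issue@7 deps=(1,5) exec_start@11 write@13

Answer: 3 4 6 8 8 11 13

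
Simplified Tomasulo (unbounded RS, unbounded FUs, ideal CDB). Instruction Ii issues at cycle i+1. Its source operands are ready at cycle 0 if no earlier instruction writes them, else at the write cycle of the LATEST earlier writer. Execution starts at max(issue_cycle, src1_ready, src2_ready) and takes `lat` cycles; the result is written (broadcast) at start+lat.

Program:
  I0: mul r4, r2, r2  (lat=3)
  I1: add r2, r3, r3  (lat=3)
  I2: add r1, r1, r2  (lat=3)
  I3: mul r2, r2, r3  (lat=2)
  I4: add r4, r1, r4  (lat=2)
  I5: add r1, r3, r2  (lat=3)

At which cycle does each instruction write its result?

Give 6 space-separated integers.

Answer: 4 5 8 7 10 10

Derivation:
I0 mul r4: issue@1 deps=(None,None) exec_start@1 write@4
I1 add r2: issue@2 deps=(None,None) exec_start@2 write@5
I2 add r1: issue@3 deps=(None,1) exec_start@5 write@8
I3 mul r2: issue@4 deps=(1,None) exec_start@5 write@7
I4 add r4: issue@5 deps=(2,0) exec_start@8 write@10
I5 add r1: issue@6 deps=(None,3) exec_start@7 write@10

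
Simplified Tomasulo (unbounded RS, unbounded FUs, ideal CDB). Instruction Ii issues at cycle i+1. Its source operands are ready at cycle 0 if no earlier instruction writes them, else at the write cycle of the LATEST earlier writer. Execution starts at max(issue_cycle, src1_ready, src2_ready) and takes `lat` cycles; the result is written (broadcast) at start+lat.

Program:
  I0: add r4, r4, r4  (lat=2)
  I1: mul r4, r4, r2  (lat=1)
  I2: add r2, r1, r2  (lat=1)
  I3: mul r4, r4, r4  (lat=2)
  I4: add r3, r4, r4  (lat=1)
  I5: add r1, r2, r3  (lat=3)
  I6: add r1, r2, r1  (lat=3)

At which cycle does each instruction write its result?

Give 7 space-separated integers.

I0 add r4: issue@1 deps=(None,None) exec_start@1 write@3
I1 mul r4: issue@2 deps=(0,None) exec_start@3 write@4
I2 add r2: issue@3 deps=(None,None) exec_start@3 write@4
I3 mul r4: issue@4 deps=(1,1) exec_start@4 write@6
I4 add r3: issue@5 deps=(3,3) exec_start@6 write@7
I5 add r1: issue@6 deps=(2,4) exec_start@7 write@10
I6 add r1: issue@7 deps=(2,5) exec_start@10 write@13

Answer: 3 4 4 6 7 10 13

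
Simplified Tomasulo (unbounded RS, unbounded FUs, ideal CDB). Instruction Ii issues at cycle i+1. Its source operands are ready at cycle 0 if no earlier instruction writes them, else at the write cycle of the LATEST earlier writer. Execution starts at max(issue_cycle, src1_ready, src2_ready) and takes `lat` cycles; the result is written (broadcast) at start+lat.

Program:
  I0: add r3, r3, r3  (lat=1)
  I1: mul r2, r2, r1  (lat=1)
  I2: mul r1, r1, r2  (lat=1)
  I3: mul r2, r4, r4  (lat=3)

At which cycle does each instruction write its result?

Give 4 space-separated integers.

Answer: 2 3 4 7

Derivation:
I0 add r3: issue@1 deps=(None,None) exec_start@1 write@2
I1 mul r2: issue@2 deps=(None,None) exec_start@2 write@3
I2 mul r1: issue@3 deps=(None,1) exec_start@3 write@4
I3 mul r2: issue@4 deps=(None,None) exec_start@4 write@7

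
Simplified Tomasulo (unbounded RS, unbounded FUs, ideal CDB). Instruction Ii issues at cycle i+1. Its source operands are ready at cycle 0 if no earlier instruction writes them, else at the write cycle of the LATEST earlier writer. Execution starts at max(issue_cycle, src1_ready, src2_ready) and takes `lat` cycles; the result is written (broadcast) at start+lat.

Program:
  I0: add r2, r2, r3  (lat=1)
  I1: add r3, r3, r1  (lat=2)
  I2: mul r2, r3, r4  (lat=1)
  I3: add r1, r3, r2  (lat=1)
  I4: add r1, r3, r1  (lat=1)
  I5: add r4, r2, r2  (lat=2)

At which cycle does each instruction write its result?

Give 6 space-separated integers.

Answer: 2 4 5 6 7 8

Derivation:
I0 add r2: issue@1 deps=(None,None) exec_start@1 write@2
I1 add r3: issue@2 deps=(None,None) exec_start@2 write@4
I2 mul r2: issue@3 deps=(1,None) exec_start@4 write@5
I3 add r1: issue@4 deps=(1,2) exec_start@5 write@6
I4 add r1: issue@5 deps=(1,3) exec_start@6 write@7
I5 add r4: issue@6 deps=(2,2) exec_start@6 write@8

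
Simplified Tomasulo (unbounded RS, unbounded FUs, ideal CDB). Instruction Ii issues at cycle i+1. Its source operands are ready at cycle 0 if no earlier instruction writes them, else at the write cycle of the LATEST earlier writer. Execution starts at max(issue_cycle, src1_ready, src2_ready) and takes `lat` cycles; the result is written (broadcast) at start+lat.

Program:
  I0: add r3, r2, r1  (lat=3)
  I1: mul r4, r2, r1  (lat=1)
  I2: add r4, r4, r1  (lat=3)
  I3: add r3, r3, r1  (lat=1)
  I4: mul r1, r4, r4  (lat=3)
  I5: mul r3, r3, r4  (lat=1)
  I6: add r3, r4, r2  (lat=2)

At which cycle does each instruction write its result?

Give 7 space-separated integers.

Answer: 4 3 6 5 9 7 9

Derivation:
I0 add r3: issue@1 deps=(None,None) exec_start@1 write@4
I1 mul r4: issue@2 deps=(None,None) exec_start@2 write@3
I2 add r4: issue@3 deps=(1,None) exec_start@3 write@6
I3 add r3: issue@4 deps=(0,None) exec_start@4 write@5
I4 mul r1: issue@5 deps=(2,2) exec_start@6 write@9
I5 mul r3: issue@6 deps=(3,2) exec_start@6 write@7
I6 add r3: issue@7 deps=(2,None) exec_start@7 write@9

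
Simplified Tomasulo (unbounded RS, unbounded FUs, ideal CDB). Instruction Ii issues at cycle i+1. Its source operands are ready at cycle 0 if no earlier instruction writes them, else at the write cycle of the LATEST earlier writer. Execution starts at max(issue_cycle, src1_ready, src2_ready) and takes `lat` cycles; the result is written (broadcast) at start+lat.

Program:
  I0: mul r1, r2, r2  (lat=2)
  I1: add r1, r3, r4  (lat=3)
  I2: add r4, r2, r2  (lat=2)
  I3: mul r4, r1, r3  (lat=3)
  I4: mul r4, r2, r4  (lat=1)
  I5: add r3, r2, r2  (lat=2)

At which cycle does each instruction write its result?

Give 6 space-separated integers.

I0 mul r1: issue@1 deps=(None,None) exec_start@1 write@3
I1 add r1: issue@2 deps=(None,None) exec_start@2 write@5
I2 add r4: issue@3 deps=(None,None) exec_start@3 write@5
I3 mul r4: issue@4 deps=(1,None) exec_start@5 write@8
I4 mul r4: issue@5 deps=(None,3) exec_start@8 write@9
I5 add r3: issue@6 deps=(None,None) exec_start@6 write@8

Answer: 3 5 5 8 9 8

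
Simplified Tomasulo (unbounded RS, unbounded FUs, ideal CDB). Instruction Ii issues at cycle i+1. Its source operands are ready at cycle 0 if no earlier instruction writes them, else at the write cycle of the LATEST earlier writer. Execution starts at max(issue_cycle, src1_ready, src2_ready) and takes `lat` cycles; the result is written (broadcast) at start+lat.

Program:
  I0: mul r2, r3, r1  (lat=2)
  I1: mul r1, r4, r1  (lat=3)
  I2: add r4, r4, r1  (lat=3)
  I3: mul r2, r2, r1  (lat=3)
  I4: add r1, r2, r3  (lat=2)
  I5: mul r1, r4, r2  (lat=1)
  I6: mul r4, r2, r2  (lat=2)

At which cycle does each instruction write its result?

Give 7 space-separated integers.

I0 mul r2: issue@1 deps=(None,None) exec_start@1 write@3
I1 mul r1: issue@2 deps=(None,None) exec_start@2 write@5
I2 add r4: issue@3 deps=(None,1) exec_start@5 write@8
I3 mul r2: issue@4 deps=(0,1) exec_start@5 write@8
I4 add r1: issue@5 deps=(3,None) exec_start@8 write@10
I5 mul r1: issue@6 deps=(2,3) exec_start@8 write@9
I6 mul r4: issue@7 deps=(3,3) exec_start@8 write@10

Answer: 3 5 8 8 10 9 10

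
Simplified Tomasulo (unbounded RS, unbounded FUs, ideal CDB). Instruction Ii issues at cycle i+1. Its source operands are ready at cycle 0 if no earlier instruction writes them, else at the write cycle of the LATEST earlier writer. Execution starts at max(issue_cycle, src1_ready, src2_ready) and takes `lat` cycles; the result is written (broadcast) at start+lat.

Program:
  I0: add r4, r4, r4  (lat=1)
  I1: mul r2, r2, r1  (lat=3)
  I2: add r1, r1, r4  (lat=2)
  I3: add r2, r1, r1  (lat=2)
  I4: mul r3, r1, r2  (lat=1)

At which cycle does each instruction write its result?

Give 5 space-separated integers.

I0 add r4: issue@1 deps=(None,None) exec_start@1 write@2
I1 mul r2: issue@2 deps=(None,None) exec_start@2 write@5
I2 add r1: issue@3 deps=(None,0) exec_start@3 write@5
I3 add r2: issue@4 deps=(2,2) exec_start@5 write@7
I4 mul r3: issue@5 deps=(2,3) exec_start@7 write@8

Answer: 2 5 5 7 8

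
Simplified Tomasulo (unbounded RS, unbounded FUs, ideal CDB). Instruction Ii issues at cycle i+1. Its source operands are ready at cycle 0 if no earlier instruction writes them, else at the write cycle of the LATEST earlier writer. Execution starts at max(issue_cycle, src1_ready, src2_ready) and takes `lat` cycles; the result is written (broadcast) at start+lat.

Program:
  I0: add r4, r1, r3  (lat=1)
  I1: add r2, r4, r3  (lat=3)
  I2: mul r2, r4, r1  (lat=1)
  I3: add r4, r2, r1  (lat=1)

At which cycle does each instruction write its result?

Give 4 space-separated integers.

I0 add r4: issue@1 deps=(None,None) exec_start@1 write@2
I1 add r2: issue@2 deps=(0,None) exec_start@2 write@5
I2 mul r2: issue@3 deps=(0,None) exec_start@3 write@4
I3 add r4: issue@4 deps=(2,None) exec_start@4 write@5

Answer: 2 5 4 5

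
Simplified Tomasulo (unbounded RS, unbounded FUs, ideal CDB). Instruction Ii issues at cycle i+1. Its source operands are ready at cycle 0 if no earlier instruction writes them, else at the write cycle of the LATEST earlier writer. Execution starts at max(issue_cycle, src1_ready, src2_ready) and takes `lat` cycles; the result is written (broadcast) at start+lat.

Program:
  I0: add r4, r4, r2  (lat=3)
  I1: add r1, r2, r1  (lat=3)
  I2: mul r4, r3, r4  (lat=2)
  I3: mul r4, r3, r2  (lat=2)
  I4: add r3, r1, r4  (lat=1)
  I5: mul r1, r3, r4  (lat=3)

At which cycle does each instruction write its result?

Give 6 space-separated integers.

Answer: 4 5 6 6 7 10

Derivation:
I0 add r4: issue@1 deps=(None,None) exec_start@1 write@4
I1 add r1: issue@2 deps=(None,None) exec_start@2 write@5
I2 mul r4: issue@3 deps=(None,0) exec_start@4 write@6
I3 mul r4: issue@4 deps=(None,None) exec_start@4 write@6
I4 add r3: issue@5 deps=(1,3) exec_start@6 write@7
I5 mul r1: issue@6 deps=(4,3) exec_start@7 write@10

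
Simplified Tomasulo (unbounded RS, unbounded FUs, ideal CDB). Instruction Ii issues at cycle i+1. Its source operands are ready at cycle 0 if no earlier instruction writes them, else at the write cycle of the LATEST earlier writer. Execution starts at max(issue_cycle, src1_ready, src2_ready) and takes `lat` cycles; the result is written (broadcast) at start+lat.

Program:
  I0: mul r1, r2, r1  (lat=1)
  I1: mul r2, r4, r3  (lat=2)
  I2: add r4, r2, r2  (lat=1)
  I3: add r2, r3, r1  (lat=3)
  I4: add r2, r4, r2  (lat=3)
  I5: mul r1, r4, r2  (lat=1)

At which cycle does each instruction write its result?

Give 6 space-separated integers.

Answer: 2 4 5 7 10 11

Derivation:
I0 mul r1: issue@1 deps=(None,None) exec_start@1 write@2
I1 mul r2: issue@2 deps=(None,None) exec_start@2 write@4
I2 add r4: issue@3 deps=(1,1) exec_start@4 write@5
I3 add r2: issue@4 deps=(None,0) exec_start@4 write@7
I4 add r2: issue@5 deps=(2,3) exec_start@7 write@10
I5 mul r1: issue@6 deps=(2,4) exec_start@10 write@11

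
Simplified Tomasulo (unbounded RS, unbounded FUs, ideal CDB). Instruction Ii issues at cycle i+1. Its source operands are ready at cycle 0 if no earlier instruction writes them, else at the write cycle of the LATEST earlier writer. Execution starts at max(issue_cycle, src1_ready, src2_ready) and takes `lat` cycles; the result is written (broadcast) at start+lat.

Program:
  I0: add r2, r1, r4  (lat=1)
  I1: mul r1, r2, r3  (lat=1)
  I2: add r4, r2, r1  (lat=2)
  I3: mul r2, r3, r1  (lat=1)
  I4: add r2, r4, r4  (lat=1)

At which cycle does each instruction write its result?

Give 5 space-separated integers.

I0 add r2: issue@1 deps=(None,None) exec_start@1 write@2
I1 mul r1: issue@2 deps=(0,None) exec_start@2 write@3
I2 add r4: issue@3 deps=(0,1) exec_start@3 write@5
I3 mul r2: issue@4 deps=(None,1) exec_start@4 write@5
I4 add r2: issue@5 deps=(2,2) exec_start@5 write@6

Answer: 2 3 5 5 6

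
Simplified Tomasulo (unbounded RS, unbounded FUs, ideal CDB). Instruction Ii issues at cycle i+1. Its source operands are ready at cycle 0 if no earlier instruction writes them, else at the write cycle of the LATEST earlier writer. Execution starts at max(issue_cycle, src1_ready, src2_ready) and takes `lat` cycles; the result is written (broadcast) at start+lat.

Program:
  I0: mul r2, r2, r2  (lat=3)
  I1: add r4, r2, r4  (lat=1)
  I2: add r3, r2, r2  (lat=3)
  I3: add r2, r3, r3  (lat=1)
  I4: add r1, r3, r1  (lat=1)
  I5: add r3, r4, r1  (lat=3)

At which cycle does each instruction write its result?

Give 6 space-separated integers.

Answer: 4 5 7 8 8 11

Derivation:
I0 mul r2: issue@1 deps=(None,None) exec_start@1 write@4
I1 add r4: issue@2 deps=(0,None) exec_start@4 write@5
I2 add r3: issue@3 deps=(0,0) exec_start@4 write@7
I3 add r2: issue@4 deps=(2,2) exec_start@7 write@8
I4 add r1: issue@5 deps=(2,None) exec_start@7 write@8
I5 add r3: issue@6 deps=(1,4) exec_start@8 write@11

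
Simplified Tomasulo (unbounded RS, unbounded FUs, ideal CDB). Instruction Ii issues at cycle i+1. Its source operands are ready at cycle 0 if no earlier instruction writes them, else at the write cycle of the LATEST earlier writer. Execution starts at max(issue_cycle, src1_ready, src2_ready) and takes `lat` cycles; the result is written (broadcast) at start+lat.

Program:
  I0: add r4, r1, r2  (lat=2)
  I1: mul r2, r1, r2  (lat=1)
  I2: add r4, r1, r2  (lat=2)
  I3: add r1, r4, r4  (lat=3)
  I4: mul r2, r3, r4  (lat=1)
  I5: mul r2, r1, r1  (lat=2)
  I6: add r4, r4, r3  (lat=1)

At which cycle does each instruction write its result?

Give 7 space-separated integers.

I0 add r4: issue@1 deps=(None,None) exec_start@1 write@3
I1 mul r2: issue@2 deps=(None,None) exec_start@2 write@3
I2 add r4: issue@3 deps=(None,1) exec_start@3 write@5
I3 add r1: issue@4 deps=(2,2) exec_start@5 write@8
I4 mul r2: issue@5 deps=(None,2) exec_start@5 write@6
I5 mul r2: issue@6 deps=(3,3) exec_start@8 write@10
I6 add r4: issue@7 deps=(2,None) exec_start@7 write@8

Answer: 3 3 5 8 6 10 8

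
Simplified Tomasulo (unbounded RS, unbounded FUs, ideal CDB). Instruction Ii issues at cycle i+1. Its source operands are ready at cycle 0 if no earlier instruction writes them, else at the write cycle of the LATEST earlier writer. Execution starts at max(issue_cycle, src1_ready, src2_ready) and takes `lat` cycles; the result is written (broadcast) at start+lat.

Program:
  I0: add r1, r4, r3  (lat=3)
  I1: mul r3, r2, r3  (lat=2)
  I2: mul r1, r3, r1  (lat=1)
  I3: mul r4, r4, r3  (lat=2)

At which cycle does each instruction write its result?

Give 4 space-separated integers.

I0 add r1: issue@1 deps=(None,None) exec_start@1 write@4
I1 mul r3: issue@2 deps=(None,None) exec_start@2 write@4
I2 mul r1: issue@3 deps=(1,0) exec_start@4 write@5
I3 mul r4: issue@4 deps=(None,1) exec_start@4 write@6

Answer: 4 4 5 6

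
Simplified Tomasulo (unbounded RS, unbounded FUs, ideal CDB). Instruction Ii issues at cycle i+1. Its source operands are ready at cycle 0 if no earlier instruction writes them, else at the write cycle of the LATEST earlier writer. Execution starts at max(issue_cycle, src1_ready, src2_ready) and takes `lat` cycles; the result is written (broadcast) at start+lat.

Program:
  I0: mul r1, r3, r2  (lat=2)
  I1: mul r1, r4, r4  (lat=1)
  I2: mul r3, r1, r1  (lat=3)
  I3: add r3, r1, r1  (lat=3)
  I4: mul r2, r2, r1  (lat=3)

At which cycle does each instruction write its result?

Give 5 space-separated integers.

I0 mul r1: issue@1 deps=(None,None) exec_start@1 write@3
I1 mul r1: issue@2 deps=(None,None) exec_start@2 write@3
I2 mul r3: issue@3 deps=(1,1) exec_start@3 write@6
I3 add r3: issue@4 deps=(1,1) exec_start@4 write@7
I4 mul r2: issue@5 deps=(None,1) exec_start@5 write@8

Answer: 3 3 6 7 8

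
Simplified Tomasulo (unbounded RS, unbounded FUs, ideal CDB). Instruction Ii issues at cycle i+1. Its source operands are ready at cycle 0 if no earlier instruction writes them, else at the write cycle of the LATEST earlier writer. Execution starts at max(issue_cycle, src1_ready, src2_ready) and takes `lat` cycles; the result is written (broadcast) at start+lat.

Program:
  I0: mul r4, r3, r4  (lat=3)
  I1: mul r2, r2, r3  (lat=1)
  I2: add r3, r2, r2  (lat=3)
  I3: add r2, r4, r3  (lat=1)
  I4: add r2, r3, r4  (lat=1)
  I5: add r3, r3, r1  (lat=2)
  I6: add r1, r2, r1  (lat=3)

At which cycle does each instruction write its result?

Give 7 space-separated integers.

Answer: 4 3 6 7 7 8 10

Derivation:
I0 mul r4: issue@1 deps=(None,None) exec_start@1 write@4
I1 mul r2: issue@2 deps=(None,None) exec_start@2 write@3
I2 add r3: issue@3 deps=(1,1) exec_start@3 write@6
I3 add r2: issue@4 deps=(0,2) exec_start@6 write@7
I4 add r2: issue@5 deps=(2,0) exec_start@6 write@7
I5 add r3: issue@6 deps=(2,None) exec_start@6 write@8
I6 add r1: issue@7 deps=(4,None) exec_start@7 write@10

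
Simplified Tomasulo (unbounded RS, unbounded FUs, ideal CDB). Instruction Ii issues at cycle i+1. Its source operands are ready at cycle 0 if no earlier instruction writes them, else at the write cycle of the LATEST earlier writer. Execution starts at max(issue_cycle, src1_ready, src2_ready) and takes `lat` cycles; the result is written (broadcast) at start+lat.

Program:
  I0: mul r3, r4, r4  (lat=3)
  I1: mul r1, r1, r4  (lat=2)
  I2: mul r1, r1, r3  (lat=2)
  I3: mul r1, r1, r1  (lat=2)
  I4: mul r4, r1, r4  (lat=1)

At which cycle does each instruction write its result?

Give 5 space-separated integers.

I0 mul r3: issue@1 deps=(None,None) exec_start@1 write@4
I1 mul r1: issue@2 deps=(None,None) exec_start@2 write@4
I2 mul r1: issue@3 deps=(1,0) exec_start@4 write@6
I3 mul r1: issue@4 deps=(2,2) exec_start@6 write@8
I4 mul r4: issue@5 deps=(3,None) exec_start@8 write@9

Answer: 4 4 6 8 9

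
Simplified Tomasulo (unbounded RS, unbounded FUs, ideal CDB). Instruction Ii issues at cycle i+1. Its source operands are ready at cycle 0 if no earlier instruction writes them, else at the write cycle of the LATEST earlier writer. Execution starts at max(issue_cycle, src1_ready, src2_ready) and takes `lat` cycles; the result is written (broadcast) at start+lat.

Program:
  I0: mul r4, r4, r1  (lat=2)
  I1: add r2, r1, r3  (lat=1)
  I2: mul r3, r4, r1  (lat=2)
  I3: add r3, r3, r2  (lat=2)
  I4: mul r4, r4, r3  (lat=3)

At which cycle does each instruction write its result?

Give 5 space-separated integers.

I0 mul r4: issue@1 deps=(None,None) exec_start@1 write@3
I1 add r2: issue@2 deps=(None,None) exec_start@2 write@3
I2 mul r3: issue@3 deps=(0,None) exec_start@3 write@5
I3 add r3: issue@4 deps=(2,1) exec_start@5 write@7
I4 mul r4: issue@5 deps=(0,3) exec_start@7 write@10

Answer: 3 3 5 7 10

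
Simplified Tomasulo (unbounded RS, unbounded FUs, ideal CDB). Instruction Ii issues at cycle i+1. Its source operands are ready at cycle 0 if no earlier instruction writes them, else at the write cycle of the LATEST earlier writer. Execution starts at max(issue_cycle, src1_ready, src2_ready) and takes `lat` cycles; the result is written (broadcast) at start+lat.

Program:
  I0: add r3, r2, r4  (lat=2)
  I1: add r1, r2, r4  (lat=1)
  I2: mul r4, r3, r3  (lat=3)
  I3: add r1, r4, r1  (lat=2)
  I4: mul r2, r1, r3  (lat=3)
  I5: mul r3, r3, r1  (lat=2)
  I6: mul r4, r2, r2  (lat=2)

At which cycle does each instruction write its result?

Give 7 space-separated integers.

I0 add r3: issue@1 deps=(None,None) exec_start@1 write@3
I1 add r1: issue@2 deps=(None,None) exec_start@2 write@3
I2 mul r4: issue@3 deps=(0,0) exec_start@3 write@6
I3 add r1: issue@4 deps=(2,1) exec_start@6 write@8
I4 mul r2: issue@5 deps=(3,0) exec_start@8 write@11
I5 mul r3: issue@6 deps=(0,3) exec_start@8 write@10
I6 mul r4: issue@7 deps=(4,4) exec_start@11 write@13

Answer: 3 3 6 8 11 10 13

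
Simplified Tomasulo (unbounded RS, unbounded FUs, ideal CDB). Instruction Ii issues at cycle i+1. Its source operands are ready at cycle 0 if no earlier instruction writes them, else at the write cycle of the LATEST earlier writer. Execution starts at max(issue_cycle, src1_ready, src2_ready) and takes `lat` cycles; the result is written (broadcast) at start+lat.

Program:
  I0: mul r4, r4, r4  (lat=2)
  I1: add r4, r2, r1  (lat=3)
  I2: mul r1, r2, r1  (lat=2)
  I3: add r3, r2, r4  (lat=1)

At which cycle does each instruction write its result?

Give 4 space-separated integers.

I0 mul r4: issue@1 deps=(None,None) exec_start@1 write@3
I1 add r4: issue@2 deps=(None,None) exec_start@2 write@5
I2 mul r1: issue@3 deps=(None,None) exec_start@3 write@5
I3 add r3: issue@4 deps=(None,1) exec_start@5 write@6

Answer: 3 5 5 6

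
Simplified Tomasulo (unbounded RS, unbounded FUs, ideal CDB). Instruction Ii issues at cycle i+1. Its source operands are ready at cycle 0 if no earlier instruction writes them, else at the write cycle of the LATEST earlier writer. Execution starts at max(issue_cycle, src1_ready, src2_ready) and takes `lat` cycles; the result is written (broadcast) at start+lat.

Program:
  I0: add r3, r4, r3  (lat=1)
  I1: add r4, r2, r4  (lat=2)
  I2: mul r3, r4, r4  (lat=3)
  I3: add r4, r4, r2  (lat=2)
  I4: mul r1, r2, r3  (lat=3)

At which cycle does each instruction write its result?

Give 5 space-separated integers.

I0 add r3: issue@1 deps=(None,None) exec_start@1 write@2
I1 add r4: issue@2 deps=(None,None) exec_start@2 write@4
I2 mul r3: issue@3 deps=(1,1) exec_start@4 write@7
I3 add r4: issue@4 deps=(1,None) exec_start@4 write@6
I4 mul r1: issue@5 deps=(None,2) exec_start@7 write@10

Answer: 2 4 7 6 10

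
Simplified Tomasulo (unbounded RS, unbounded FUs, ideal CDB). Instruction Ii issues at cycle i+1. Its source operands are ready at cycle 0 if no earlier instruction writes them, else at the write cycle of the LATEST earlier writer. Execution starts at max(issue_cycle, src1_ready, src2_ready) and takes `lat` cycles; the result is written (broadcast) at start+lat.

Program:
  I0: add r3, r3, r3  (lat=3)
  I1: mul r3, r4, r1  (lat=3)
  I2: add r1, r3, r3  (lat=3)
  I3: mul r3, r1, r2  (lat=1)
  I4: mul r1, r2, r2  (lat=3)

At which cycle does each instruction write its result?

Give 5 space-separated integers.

Answer: 4 5 8 9 8

Derivation:
I0 add r3: issue@1 deps=(None,None) exec_start@1 write@4
I1 mul r3: issue@2 deps=(None,None) exec_start@2 write@5
I2 add r1: issue@3 deps=(1,1) exec_start@5 write@8
I3 mul r3: issue@4 deps=(2,None) exec_start@8 write@9
I4 mul r1: issue@5 deps=(None,None) exec_start@5 write@8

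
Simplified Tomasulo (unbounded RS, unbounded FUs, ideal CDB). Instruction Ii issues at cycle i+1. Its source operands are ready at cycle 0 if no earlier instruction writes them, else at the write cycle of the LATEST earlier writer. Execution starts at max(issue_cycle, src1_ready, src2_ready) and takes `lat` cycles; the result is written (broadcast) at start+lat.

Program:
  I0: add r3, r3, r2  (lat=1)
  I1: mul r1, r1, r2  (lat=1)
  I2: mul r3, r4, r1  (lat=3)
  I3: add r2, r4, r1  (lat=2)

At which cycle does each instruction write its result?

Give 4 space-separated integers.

Answer: 2 3 6 6

Derivation:
I0 add r3: issue@1 deps=(None,None) exec_start@1 write@2
I1 mul r1: issue@2 deps=(None,None) exec_start@2 write@3
I2 mul r3: issue@3 deps=(None,1) exec_start@3 write@6
I3 add r2: issue@4 deps=(None,1) exec_start@4 write@6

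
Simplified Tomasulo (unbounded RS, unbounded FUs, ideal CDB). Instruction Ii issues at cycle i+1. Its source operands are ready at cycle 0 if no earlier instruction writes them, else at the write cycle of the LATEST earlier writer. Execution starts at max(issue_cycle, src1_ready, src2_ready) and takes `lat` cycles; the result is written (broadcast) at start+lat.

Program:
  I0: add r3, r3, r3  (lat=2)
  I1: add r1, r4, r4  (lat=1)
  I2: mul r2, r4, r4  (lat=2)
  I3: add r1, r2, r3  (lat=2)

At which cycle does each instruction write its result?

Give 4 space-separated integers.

I0 add r3: issue@1 deps=(None,None) exec_start@1 write@3
I1 add r1: issue@2 deps=(None,None) exec_start@2 write@3
I2 mul r2: issue@3 deps=(None,None) exec_start@3 write@5
I3 add r1: issue@4 deps=(2,0) exec_start@5 write@7

Answer: 3 3 5 7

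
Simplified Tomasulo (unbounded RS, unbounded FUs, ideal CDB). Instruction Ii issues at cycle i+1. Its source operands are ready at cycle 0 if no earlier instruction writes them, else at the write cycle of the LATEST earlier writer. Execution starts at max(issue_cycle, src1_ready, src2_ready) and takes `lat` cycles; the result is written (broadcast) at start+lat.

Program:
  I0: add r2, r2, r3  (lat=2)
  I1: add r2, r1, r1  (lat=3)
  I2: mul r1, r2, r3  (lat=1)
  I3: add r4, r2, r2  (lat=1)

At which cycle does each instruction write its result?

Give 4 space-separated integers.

I0 add r2: issue@1 deps=(None,None) exec_start@1 write@3
I1 add r2: issue@2 deps=(None,None) exec_start@2 write@5
I2 mul r1: issue@3 deps=(1,None) exec_start@5 write@6
I3 add r4: issue@4 deps=(1,1) exec_start@5 write@6

Answer: 3 5 6 6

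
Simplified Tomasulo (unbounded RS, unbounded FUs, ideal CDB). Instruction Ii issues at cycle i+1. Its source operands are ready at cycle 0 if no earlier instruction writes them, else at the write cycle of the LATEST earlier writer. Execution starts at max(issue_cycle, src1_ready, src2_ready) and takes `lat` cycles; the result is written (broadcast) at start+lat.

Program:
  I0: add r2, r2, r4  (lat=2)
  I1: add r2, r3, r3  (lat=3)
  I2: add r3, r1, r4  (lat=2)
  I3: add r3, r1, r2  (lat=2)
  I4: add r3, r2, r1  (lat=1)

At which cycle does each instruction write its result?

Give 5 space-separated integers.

Answer: 3 5 5 7 6

Derivation:
I0 add r2: issue@1 deps=(None,None) exec_start@1 write@3
I1 add r2: issue@2 deps=(None,None) exec_start@2 write@5
I2 add r3: issue@3 deps=(None,None) exec_start@3 write@5
I3 add r3: issue@4 deps=(None,1) exec_start@5 write@7
I4 add r3: issue@5 deps=(1,None) exec_start@5 write@6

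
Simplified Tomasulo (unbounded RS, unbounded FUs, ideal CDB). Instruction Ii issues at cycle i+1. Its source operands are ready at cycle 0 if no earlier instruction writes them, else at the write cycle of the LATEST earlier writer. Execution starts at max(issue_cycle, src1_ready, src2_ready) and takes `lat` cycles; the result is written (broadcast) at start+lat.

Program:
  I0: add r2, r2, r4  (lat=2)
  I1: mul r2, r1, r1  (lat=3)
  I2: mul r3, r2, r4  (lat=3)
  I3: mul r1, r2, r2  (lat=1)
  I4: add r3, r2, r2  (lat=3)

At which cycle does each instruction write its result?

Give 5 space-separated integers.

I0 add r2: issue@1 deps=(None,None) exec_start@1 write@3
I1 mul r2: issue@2 deps=(None,None) exec_start@2 write@5
I2 mul r3: issue@3 deps=(1,None) exec_start@5 write@8
I3 mul r1: issue@4 deps=(1,1) exec_start@5 write@6
I4 add r3: issue@5 deps=(1,1) exec_start@5 write@8

Answer: 3 5 8 6 8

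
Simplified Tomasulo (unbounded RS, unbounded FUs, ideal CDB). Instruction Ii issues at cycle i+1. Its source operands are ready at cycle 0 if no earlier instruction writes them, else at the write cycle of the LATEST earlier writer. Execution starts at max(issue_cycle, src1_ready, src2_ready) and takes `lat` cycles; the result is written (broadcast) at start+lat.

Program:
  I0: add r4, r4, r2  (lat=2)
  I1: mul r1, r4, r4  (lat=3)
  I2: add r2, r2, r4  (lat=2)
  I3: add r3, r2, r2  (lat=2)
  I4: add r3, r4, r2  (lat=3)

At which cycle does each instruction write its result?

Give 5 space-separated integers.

I0 add r4: issue@1 deps=(None,None) exec_start@1 write@3
I1 mul r1: issue@2 deps=(0,0) exec_start@3 write@6
I2 add r2: issue@3 deps=(None,0) exec_start@3 write@5
I3 add r3: issue@4 deps=(2,2) exec_start@5 write@7
I4 add r3: issue@5 deps=(0,2) exec_start@5 write@8

Answer: 3 6 5 7 8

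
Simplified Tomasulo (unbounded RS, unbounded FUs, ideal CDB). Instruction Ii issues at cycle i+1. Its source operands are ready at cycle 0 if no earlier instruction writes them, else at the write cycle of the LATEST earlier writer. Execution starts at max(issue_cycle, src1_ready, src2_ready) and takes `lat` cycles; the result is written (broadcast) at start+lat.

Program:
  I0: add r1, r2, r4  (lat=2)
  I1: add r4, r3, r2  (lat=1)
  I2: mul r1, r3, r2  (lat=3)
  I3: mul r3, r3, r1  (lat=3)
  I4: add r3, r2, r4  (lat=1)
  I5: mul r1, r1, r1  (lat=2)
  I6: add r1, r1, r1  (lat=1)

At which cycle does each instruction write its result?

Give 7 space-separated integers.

I0 add r1: issue@1 deps=(None,None) exec_start@1 write@3
I1 add r4: issue@2 deps=(None,None) exec_start@2 write@3
I2 mul r1: issue@3 deps=(None,None) exec_start@3 write@6
I3 mul r3: issue@4 deps=(None,2) exec_start@6 write@9
I4 add r3: issue@5 deps=(None,1) exec_start@5 write@6
I5 mul r1: issue@6 deps=(2,2) exec_start@6 write@8
I6 add r1: issue@7 deps=(5,5) exec_start@8 write@9

Answer: 3 3 6 9 6 8 9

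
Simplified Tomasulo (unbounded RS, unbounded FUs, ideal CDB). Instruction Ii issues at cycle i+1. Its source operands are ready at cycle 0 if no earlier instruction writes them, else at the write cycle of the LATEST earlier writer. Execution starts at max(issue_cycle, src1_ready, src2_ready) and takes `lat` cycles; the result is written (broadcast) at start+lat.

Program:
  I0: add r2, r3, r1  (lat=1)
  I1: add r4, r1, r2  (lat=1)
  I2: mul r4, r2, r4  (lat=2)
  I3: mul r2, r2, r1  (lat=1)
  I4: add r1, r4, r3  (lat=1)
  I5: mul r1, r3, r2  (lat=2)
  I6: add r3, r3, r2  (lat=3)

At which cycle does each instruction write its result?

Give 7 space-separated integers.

Answer: 2 3 5 5 6 8 10

Derivation:
I0 add r2: issue@1 deps=(None,None) exec_start@1 write@2
I1 add r4: issue@2 deps=(None,0) exec_start@2 write@3
I2 mul r4: issue@3 deps=(0,1) exec_start@3 write@5
I3 mul r2: issue@4 deps=(0,None) exec_start@4 write@5
I4 add r1: issue@5 deps=(2,None) exec_start@5 write@6
I5 mul r1: issue@6 deps=(None,3) exec_start@6 write@8
I6 add r3: issue@7 deps=(None,3) exec_start@7 write@10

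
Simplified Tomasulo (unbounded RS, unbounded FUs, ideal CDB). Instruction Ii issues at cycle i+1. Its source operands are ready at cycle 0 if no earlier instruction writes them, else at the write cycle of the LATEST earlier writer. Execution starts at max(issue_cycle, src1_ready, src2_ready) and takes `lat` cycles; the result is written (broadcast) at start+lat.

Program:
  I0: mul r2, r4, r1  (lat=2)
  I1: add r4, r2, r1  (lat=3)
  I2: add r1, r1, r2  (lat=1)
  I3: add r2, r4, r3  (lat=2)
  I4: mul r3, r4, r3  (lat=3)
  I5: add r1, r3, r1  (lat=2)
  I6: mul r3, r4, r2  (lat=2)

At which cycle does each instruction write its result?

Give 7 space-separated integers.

I0 mul r2: issue@1 deps=(None,None) exec_start@1 write@3
I1 add r4: issue@2 deps=(0,None) exec_start@3 write@6
I2 add r1: issue@3 deps=(None,0) exec_start@3 write@4
I3 add r2: issue@4 deps=(1,None) exec_start@6 write@8
I4 mul r3: issue@5 deps=(1,None) exec_start@6 write@9
I5 add r1: issue@6 deps=(4,2) exec_start@9 write@11
I6 mul r3: issue@7 deps=(1,3) exec_start@8 write@10

Answer: 3 6 4 8 9 11 10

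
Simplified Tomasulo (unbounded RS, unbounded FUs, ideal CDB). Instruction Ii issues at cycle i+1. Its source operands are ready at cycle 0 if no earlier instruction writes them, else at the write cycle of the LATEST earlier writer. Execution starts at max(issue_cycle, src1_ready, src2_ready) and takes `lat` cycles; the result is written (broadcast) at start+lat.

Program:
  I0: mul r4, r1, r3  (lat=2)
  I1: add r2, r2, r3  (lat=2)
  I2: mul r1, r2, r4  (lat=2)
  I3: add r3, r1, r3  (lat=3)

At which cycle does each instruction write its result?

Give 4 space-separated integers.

Answer: 3 4 6 9

Derivation:
I0 mul r4: issue@1 deps=(None,None) exec_start@1 write@3
I1 add r2: issue@2 deps=(None,None) exec_start@2 write@4
I2 mul r1: issue@3 deps=(1,0) exec_start@4 write@6
I3 add r3: issue@4 deps=(2,None) exec_start@6 write@9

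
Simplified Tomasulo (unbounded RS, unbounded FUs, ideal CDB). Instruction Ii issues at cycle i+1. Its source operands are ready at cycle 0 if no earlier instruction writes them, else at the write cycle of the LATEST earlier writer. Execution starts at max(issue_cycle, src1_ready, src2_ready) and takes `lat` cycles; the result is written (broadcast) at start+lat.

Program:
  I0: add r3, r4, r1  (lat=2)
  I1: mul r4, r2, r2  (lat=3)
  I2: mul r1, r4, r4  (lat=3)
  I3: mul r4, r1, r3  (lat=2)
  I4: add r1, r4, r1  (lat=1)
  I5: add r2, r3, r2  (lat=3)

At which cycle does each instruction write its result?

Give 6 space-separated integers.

I0 add r3: issue@1 deps=(None,None) exec_start@1 write@3
I1 mul r4: issue@2 deps=(None,None) exec_start@2 write@5
I2 mul r1: issue@3 deps=(1,1) exec_start@5 write@8
I3 mul r4: issue@4 deps=(2,0) exec_start@8 write@10
I4 add r1: issue@5 deps=(3,2) exec_start@10 write@11
I5 add r2: issue@6 deps=(0,None) exec_start@6 write@9

Answer: 3 5 8 10 11 9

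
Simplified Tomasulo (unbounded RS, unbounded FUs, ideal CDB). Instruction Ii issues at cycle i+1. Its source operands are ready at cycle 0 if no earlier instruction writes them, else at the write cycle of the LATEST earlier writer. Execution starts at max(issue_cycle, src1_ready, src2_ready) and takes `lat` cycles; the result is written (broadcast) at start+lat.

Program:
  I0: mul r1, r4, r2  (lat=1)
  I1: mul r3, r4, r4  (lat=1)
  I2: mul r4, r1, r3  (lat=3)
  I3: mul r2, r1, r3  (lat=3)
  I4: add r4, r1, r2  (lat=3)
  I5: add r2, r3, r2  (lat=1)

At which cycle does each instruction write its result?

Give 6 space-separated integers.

Answer: 2 3 6 7 10 8

Derivation:
I0 mul r1: issue@1 deps=(None,None) exec_start@1 write@2
I1 mul r3: issue@2 deps=(None,None) exec_start@2 write@3
I2 mul r4: issue@3 deps=(0,1) exec_start@3 write@6
I3 mul r2: issue@4 deps=(0,1) exec_start@4 write@7
I4 add r4: issue@5 deps=(0,3) exec_start@7 write@10
I5 add r2: issue@6 deps=(1,3) exec_start@7 write@8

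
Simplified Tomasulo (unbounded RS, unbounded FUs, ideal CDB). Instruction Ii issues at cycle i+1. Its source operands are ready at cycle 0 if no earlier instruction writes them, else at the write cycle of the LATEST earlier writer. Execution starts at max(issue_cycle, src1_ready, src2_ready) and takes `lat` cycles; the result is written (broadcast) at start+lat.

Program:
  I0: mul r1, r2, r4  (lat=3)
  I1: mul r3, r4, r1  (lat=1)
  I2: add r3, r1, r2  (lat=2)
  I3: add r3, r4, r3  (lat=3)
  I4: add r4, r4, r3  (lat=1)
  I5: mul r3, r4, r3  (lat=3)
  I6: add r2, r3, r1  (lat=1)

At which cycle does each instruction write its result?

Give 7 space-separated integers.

Answer: 4 5 6 9 10 13 14

Derivation:
I0 mul r1: issue@1 deps=(None,None) exec_start@1 write@4
I1 mul r3: issue@2 deps=(None,0) exec_start@4 write@5
I2 add r3: issue@3 deps=(0,None) exec_start@4 write@6
I3 add r3: issue@4 deps=(None,2) exec_start@6 write@9
I4 add r4: issue@5 deps=(None,3) exec_start@9 write@10
I5 mul r3: issue@6 deps=(4,3) exec_start@10 write@13
I6 add r2: issue@7 deps=(5,0) exec_start@13 write@14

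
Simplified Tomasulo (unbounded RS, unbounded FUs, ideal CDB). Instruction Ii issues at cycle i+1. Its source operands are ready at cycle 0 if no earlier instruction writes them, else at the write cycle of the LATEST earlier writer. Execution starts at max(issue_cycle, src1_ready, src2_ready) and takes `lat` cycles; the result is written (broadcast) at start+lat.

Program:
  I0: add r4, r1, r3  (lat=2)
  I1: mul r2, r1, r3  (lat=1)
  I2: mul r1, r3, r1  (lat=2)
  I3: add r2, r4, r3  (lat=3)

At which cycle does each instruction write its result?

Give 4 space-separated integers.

I0 add r4: issue@1 deps=(None,None) exec_start@1 write@3
I1 mul r2: issue@2 deps=(None,None) exec_start@2 write@3
I2 mul r1: issue@3 deps=(None,None) exec_start@3 write@5
I3 add r2: issue@4 deps=(0,None) exec_start@4 write@7

Answer: 3 3 5 7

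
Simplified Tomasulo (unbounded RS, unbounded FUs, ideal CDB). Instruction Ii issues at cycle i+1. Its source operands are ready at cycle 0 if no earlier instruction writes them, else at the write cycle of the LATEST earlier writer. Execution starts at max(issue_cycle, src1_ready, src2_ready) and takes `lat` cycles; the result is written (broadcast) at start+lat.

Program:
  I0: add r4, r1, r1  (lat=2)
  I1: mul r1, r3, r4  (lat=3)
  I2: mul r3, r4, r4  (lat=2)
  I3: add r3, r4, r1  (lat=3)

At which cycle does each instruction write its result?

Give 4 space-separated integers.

Answer: 3 6 5 9

Derivation:
I0 add r4: issue@1 deps=(None,None) exec_start@1 write@3
I1 mul r1: issue@2 deps=(None,0) exec_start@3 write@6
I2 mul r3: issue@3 deps=(0,0) exec_start@3 write@5
I3 add r3: issue@4 deps=(0,1) exec_start@6 write@9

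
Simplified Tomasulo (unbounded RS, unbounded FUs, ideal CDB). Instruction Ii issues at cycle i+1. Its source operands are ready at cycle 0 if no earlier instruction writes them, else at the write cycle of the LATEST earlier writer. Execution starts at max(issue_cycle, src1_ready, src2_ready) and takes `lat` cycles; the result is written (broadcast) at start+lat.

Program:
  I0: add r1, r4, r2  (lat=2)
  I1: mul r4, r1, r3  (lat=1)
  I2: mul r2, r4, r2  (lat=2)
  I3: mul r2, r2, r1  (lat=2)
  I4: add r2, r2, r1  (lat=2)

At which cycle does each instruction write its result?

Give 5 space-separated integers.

Answer: 3 4 6 8 10

Derivation:
I0 add r1: issue@1 deps=(None,None) exec_start@1 write@3
I1 mul r4: issue@2 deps=(0,None) exec_start@3 write@4
I2 mul r2: issue@3 deps=(1,None) exec_start@4 write@6
I3 mul r2: issue@4 deps=(2,0) exec_start@6 write@8
I4 add r2: issue@5 deps=(3,0) exec_start@8 write@10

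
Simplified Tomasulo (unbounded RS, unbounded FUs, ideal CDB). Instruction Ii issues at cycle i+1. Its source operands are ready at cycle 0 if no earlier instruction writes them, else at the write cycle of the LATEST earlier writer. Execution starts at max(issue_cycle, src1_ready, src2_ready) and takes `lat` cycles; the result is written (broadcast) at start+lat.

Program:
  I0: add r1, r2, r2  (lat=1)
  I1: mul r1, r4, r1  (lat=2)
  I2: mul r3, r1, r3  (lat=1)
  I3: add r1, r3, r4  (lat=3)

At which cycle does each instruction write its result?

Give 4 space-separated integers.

Answer: 2 4 5 8

Derivation:
I0 add r1: issue@1 deps=(None,None) exec_start@1 write@2
I1 mul r1: issue@2 deps=(None,0) exec_start@2 write@4
I2 mul r3: issue@3 deps=(1,None) exec_start@4 write@5
I3 add r1: issue@4 deps=(2,None) exec_start@5 write@8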